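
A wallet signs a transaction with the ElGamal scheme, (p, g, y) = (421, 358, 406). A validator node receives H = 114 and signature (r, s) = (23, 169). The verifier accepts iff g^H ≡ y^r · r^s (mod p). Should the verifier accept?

reject

Left side g^H mod p:
Squares mod 421: 358^1≡358, 358^2≡180, 358^4≡404, 358^8≡289, 358^16≡163, 358^32≡46, 358^64≡11
114 = 64 + 32 + 16 + 2, so 358^114 ≡ 11·46·163·180 ≡ 317 (mod 421)
Right side y^r · r^s mod p:
Squares mod 421: 406^1≡406, 406^2≡225, 406^4≡105, 406^8≡79, 406^16≡347
23 = 16 + 4 + 2 + 1, so 406^23 ≡ 347·105·225·406 ≡ 81 (mod 421)
Squares mod 421: 23^1≡23, 23^2≡108, 23^4≡297, 23^8≡220, 23^16≡406, 23^32≡225, 23^64≡105, 23^128≡79
169 = 128 + 32 + 8 + 1, so 23^169 ≡ 79·225·220·23 ≡ 323 (mod 421)
81·323 = 26163 ≡ 61 (mod 421)
317 ≠ 61, so verification fails.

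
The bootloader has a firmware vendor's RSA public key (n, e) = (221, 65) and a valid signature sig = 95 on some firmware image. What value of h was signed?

sig^2 ≡ 95^2 = 9025 ≡ 185
sig^4 ≡ 185^2 = 34225 ≡ 191
sig^8 ≡ 191^2 = 36481 ≡ 16
sig^16 ≡ 16^2 = 256 ≡ 35
sig^32 ≡ 35^2 = 1225 ≡ 120
sig^64 ≡ 120^2 = 14400 ≡ 35
65 = 64 + 1, so sig^65 ≡ 35·95 ≡ 10 (mod 221)

10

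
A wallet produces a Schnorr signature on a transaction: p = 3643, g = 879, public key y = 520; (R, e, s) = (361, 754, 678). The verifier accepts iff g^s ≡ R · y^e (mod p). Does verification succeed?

g^s mod p:
879^2 = 772641 ≡ 325
879^4 ≡ 325^2 = 105625 ≡ 3621
879^8 ≡ 3621^2 = 13111641 ≡ 484
879^16 ≡ 484^2 = 234256 ≡ 1104
879^32 ≡ 1104^2 = 1218816 ≡ 2054
879^64 ≡ 2054^2 = 4218916 ≡ 322
879^128 ≡ 322^2 = 103684 ≡ 1680
879^256 ≡ 1680^2 = 2822400 ≡ 2718
879^512 ≡ 2718^2 = 7387524 ≡ 3163
678 = 512 + 128 + 32 + 4 + 2, so 879^678 ≡ 3163·1680·2054·3621·325 ≡ 1754 (mod 3643)
R · y^e mod p:
520^2 = 270400 ≡ 818
520^4 ≡ 818^2 = 669124 ≡ 2455
520^8 ≡ 2455^2 = 6027025 ≡ 1503
520^16 ≡ 1503^2 = 2259009 ≡ 349
520^32 ≡ 349^2 = 121801 ≡ 1582
520^64 ≡ 1582^2 = 2502724 ≡ 3626
520^128 ≡ 3626^2 = 13147876 ≡ 289
520^256 ≡ 289^2 = 83521 ≡ 3375
520^512 ≡ 3375^2 = 11390625 ≡ 2607
754 = 512 + 128 + 64 + 32 + 16 + 2, so 520^754 ≡ 2607·289·3626·1582·349·818 ≡ 1014 (mod 3643)
361·1014 = 366054 ≡ 1754 (mod 3643)
1754 ≡ 1754 (mod 3643); signature holds.

passes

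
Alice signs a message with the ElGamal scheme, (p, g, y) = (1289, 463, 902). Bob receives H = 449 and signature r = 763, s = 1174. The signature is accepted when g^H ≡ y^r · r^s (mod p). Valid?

yes

Left side g^H mod p:
463^2 = 214369 ≡ 395
463^4 ≡ 395^2 = 156025 ≡ 56
463^8 ≡ 56^2 = 3136 ≡ 558
463^16 ≡ 558^2 = 311364 ≡ 715
463^32 ≡ 715^2 = 511225 ≡ 781
463^64 ≡ 781^2 = 609961 ≡ 264
463^128 ≡ 264^2 = 69696 ≡ 90
463^256 ≡ 90^2 = 8100 ≡ 366
449 = 256 + 128 + 64 + 1, so 463^449 ≡ 366·90·264·463 ≡ 391 (mod 1289)
Right side y^r · r^s mod p:
902^2 = 813604 ≡ 245
902^4 ≡ 245^2 = 60025 ≡ 731
902^8 ≡ 731^2 = 534361 ≡ 715
902^16 ≡ 715^2 = 511225 ≡ 781
902^32 ≡ 781^2 = 609961 ≡ 264
902^64 ≡ 264^2 = 69696 ≡ 90
902^128 ≡ 90^2 = 8100 ≡ 366
902^256 ≡ 366^2 = 133956 ≡ 1189
902^512 ≡ 1189^2 = 1413721 ≡ 977
763 = 512 + 128 + 64 + 32 + 16 + 8 + 2 + 1, so 902^763 ≡ 977·366·90·264·781·715·245·902 ≡ 191 (mod 1289)
763^2 = 582169 ≡ 830
763^4 ≡ 830^2 = 688900 ≡ 574
763^8 ≡ 574^2 = 329476 ≡ 781
763^16 ≡ 781^2 = 609961 ≡ 264
763^32 ≡ 264^2 = 69696 ≡ 90
763^64 ≡ 90^2 = 8100 ≡ 366
763^128 ≡ 366^2 = 133956 ≡ 1189
763^256 ≡ 1189^2 = 1413721 ≡ 977
763^512 ≡ 977^2 = 954529 ≡ 669
763^1024 ≡ 669^2 = 447561 ≡ 278
1174 = 1024 + 128 + 16 + 4 + 2, so 763^1174 ≡ 278·1189·264·574·830 ≡ 245 (mod 1289)
191·245 = 46795 ≡ 391 (mod 1289)
391 ≡ 391 (mod 1289), so the signature is genuine.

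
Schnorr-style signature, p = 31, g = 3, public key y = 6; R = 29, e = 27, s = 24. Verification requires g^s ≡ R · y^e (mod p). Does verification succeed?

g^s mod p:
3^24 mod 31 = 2
R · y^e mod p:
6^27 mod 31 = 30
29·30 = 870 ≡ 2 (mod 31)
2 ≡ 2 (mod 31); signature holds.

passes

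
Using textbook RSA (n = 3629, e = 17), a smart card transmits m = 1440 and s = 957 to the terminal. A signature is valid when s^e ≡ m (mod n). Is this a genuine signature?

forged

s^17 mod 3629 = 619
619 ≠ 1440, so verification fails.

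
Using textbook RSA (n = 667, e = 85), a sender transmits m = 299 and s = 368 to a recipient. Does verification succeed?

s^2 ≡ 368^2 = 135424 ≡ 23
s^4 ≡ 23^2 = 529
s^8 ≡ 529^2 = 279841 ≡ 368
s^16 ≡ 368^2 = 135424 ≡ 23
s^32 ≡ 23^2 = 529
s^64 ≡ 529^2 = 279841 ≡ 368
85 = 64 + 16 + 4 + 1, so s^85 ≡ 368·23·529·368 ≡ 368 (mod 667)
368 ≠ 299, so verification fails.

fails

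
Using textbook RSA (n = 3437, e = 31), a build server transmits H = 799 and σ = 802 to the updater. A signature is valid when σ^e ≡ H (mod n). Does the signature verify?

Squares mod 3437: σ^1≡802, σ^2≡485, σ^4≡1509, σ^8≡1787, σ^16≡396
31 = 16 + 8 + 4 + 2 + 1, so σ^31 ≡ 396·1787·1509·485·802 ≡ 2664 (mod 3437)
The recovered value 2664 does not match the digest 799.

does not verify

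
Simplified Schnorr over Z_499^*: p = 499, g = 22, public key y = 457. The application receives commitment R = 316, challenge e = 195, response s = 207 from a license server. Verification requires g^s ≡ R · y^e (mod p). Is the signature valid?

g^s mod p:
22^2 = 484
22^4 ≡ 484^2 = 234256 ≡ 225
22^8 ≡ 225^2 = 50625 ≡ 226
22^16 ≡ 226^2 = 51076 ≡ 178
22^32 ≡ 178^2 = 31684 ≡ 247
22^64 ≡ 247^2 = 61009 ≡ 131
22^128 ≡ 131^2 = 17161 ≡ 195
207 = 128 + 64 + 8 + 4 + 2 + 1, so 22^207 ≡ 195·131·226·225·484·22 ≡ 187 (mod 499)
R · y^e mod p:
457^2 = 208849 ≡ 267
457^4 ≡ 267^2 = 71289 ≡ 431
457^8 ≡ 431^2 = 185761 ≡ 133
457^16 ≡ 133^2 = 17689 ≡ 224
457^32 ≡ 224^2 = 50176 ≡ 276
457^64 ≡ 276^2 = 76176 ≡ 328
457^128 ≡ 328^2 = 107584 ≡ 299
195 = 128 + 64 + 2 + 1, so 457^195 ≡ 299·328·267·457 ≡ 125 (mod 499)
316·125 = 39500 ≡ 79 (mod 499)
187 ≠ 79; the check fails.

invalid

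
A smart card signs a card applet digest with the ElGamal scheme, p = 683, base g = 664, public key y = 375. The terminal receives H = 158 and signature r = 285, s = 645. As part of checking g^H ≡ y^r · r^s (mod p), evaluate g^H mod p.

178

664^2 = 440896 ≡ 361
664^4 ≡ 361^2 = 130321 ≡ 551
664^8 ≡ 551^2 = 303601 ≡ 349
664^16 ≡ 349^2 = 121801 ≡ 227
664^32 ≡ 227^2 = 51529 ≡ 304
664^64 ≡ 304^2 = 92416 ≡ 211
664^128 ≡ 211^2 = 44521 ≡ 126
158 = 128 + 16 + 8 + 4 + 2, so 664^158 ≡ 126·227·349·551·361 ≡ 178 (mod 683)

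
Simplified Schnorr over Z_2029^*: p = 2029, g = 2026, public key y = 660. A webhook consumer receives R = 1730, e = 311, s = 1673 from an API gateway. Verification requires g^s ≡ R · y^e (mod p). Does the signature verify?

does not verify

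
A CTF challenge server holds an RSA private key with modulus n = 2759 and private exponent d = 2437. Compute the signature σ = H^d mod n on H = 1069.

891

H^2 ≡ 1069^2 = 1142761 ≡ 535
H^4 ≡ 535^2 = 286225 ≡ 2048
H^8 ≡ 2048^2 = 4194304 ≡ 624
H^16 ≡ 624^2 = 389376 ≡ 357
H^32 ≡ 357^2 = 127449 ≡ 535
H^64 ≡ 535^2 = 286225 ≡ 2048
H^128 ≡ 2048^2 = 4194304 ≡ 624
H^256 ≡ 624^2 = 389376 ≡ 357
H^512 ≡ 357^2 = 127449 ≡ 535
H^1024 ≡ 535^2 = 286225 ≡ 2048
H^2048 ≡ 2048^2 = 4194304 ≡ 624
2437 = 2048 + 256 + 128 + 4 + 1, so H^2437 ≡ 624·357·624·2048·1069 ≡ 891 (mod 2759)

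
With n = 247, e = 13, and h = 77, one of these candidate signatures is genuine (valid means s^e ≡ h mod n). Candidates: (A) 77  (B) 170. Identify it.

Candidate A: 77^2 = 5929 ≡ 1; 77^4 ≡ 1^2 = 1; 77^8 ≡ 1^2 = 1; 13 = 8 + 4 + 1, so 77^13 ≡ 1·1·77 ≡ 77 (mod 247)
  → matches h = 77
Candidate B: 170^2 = 28900 ≡ 1; 170^4 ≡ 1^2 = 1; 170^8 ≡ 1^2 = 1; 13 = 8 + 4 + 1, so 170^13 ≡ 1·1·170 ≡ 170 (mod 247)

A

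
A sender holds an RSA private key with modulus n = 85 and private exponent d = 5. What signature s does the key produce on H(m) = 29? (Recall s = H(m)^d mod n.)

(H(m))^2 ≡ 29^2 = 841 ≡ 76
(H(m))^4 ≡ 76^2 = 5776 ≡ 81
5 = 4 + 1, so (H(m))^5 ≡ 81·29 ≡ 54 (mod 85)

54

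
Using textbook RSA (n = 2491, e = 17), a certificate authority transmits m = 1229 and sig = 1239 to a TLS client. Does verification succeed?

sig^2 ≡ 1239^2 = 1535121 ≡ 665
sig^4 ≡ 665^2 = 442225 ≡ 1318
sig^8 ≡ 1318^2 = 1737124 ≡ 897
sig^16 ≡ 897^2 = 804609 ≡ 16
17 = 16 + 1, so sig^17 ≡ 16·1239 ≡ 2387 (mod 2491)
The recovered value 2387 does not match the digest 1229.

fails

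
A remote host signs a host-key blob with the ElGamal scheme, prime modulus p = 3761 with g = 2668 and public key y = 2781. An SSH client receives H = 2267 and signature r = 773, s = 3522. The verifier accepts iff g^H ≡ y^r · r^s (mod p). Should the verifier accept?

Left side g^H mod p:
2668^2 = 7118224 ≡ 2412
2668^4 ≡ 2412^2 = 5817744 ≡ 3238
2668^8 ≡ 3238^2 = 10484644 ≡ 2737
2668^16 ≡ 2737^2 = 7491169 ≡ 3018
2668^32 ≡ 3018^2 = 9108324 ≡ 2943
2668^64 ≡ 2943^2 = 8661249 ≡ 3427
2668^128 ≡ 3427^2 = 11744329 ≡ 2487
2668^256 ≡ 2487^2 = 6185169 ≡ 2085
2668^512 ≡ 2085^2 = 4347225 ≡ 3270
2668^1024 ≡ 3270^2 = 10692900 ≡ 377
2668^2048 ≡ 377^2 = 142129 ≡ 2972
2267 = 2048 + 128 + 64 + 16 + 8 + 2 + 1, so 2668^2267 ≡ 2972·2487·3427·3018·2737·2412·2668 ≡ 1960 (mod 3761)
Right side y^r · r^s mod p:
2781^2 = 7733961 ≡ 1345
2781^4 ≡ 1345^2 = 1809025 ≡ 3745
2781^8 ≡ 3745^2 = 14025025 ≡ 256
2781^16 ≡ 256^2 = 65536 ≡ 1599
2781^32 ≡ 1599^2 = 2556801 ≡ 3082
2781^64 ≡ 3082^2 = 9498724 ≡ 2199
2781^128 ≡ 2199^2 = 4835601 ≡ 2716
2781^256 ≡ 2716^2 = 7376656 ≡ 1335
2781^512 ≡ 1335^2 = 1782225 ≡ 3272
773 = 512 + 256 + 4 + 1, so 2781^773 ≡ 3272·1335·3745·2781 ≡ 1494 (mod 3761)
773^2 = 597529 ≡ 3291
773^4 ≡ 3291^2 = 10830681 ≡ 2762
773^8 ≡ 2762^2 = 7628644 ≡ 1336
773^16 ≡ 1336^2 = 1784896 ≡ 2182
773^32 ≡ 2182^2 = 4761124 ≡ 3459
773^64 ≡ 3459^2 = 11964681 ≡ 940
773^128 ≡ 940^2 = 883600 ≡ 3526
773^256 ≡ 3526^2 = 12432676 ≡ 2571
773^512 ≡ 2571^2 = 6610041 ≡ 1964
773^1024 ≡ 1964^2 = 3857296 ≡ 2271
773^2048 ≡ 2271^2 = 5157441 ≡ 1110
3522 = 2048 + 1024 + 256 + 128 + 64 + 2, so 773^3522 ≡ 1110·2271·2571·3526·940·3291 ≡ 2126 (mod 3761)
1494·2126 = 3176244 ≡ 1960 (mod 3761)
1960 ≡ 1960 (mod 3761), so the signature is genuine.

accept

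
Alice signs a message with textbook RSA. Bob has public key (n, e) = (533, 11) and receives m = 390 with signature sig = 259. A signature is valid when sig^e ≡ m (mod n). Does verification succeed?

fails

sig^2 ≡ 259^2 = 67081 ≡ 456
sig^4 ≡ 456^2 = 207936 ≡ 66
sig^8 ≡ 66^2 = 4356 ≡ 92
11 = 8 + 2 + 1, so sig^11 ≡ 92·456·259 ≡ 363 (mod 533)
The recovered value 363 does not match the digest 390.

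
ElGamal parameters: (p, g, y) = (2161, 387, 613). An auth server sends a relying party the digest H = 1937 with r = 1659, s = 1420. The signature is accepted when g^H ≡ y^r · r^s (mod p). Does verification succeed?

Left side g^H mod p:
387^2 = 149769 ≡ 660
387^4 ≡ 660^2 = 435600 ≡ 1239
387^8 ≡ 1239^2 = 1535121 ≡ 811
387^16 ≡ 811^2 = 657721 ≡ 777
387^32 ≡ 777^2 = 603729 ≡ 810
387^64 ≡ 810^2 = 656100 ≡ 1317
387^128 ≡ 1317^2 = 1734489 ≡ 1367
387^256 ≡ 1367^2 = 1868689 ≡ 1585
387^512 ≡ 1585^2 = 2512225 ≡ 1143
387^1024 ≡ 1143^2 = 1306449 ≡ 1205
1937 = 1024 + 512 + 256 + 128 + 16 + 1, so 387^1937 ≡ 1205·1143·1585·1367·777·387 ≡ 1009 (mod 2161)
Right side y^r · r^s mod p:
613^2 = 375769 ≡ 1916
613^4 ≡ 1916^2 = 3671056 ≡ 1678
613^8 ≡ 1678^2 = 2815684 ≡ 2062
613^16 ≡ 2062^2 = 4251844 ≡ 1157
613^32 ≡ 1157^2 = 1338649 ≡ 990
613^64 ≡ 990^2 = 980100 ≡ 1167
613^128 ≡ 1167^2 = 1361889 ≡ 459
613^256 ≡ 459^2 = 210681 ≡ 1064
613^512 ≡ 1064^2 = 1132096 ≡ 1893
613^1024 ≡ 1893^2 = 3583449 ≡ 511
1659 = 1024 + 512 + 64 + 32 + 16 + 8 + 2 + 1, so 613^1659 ≡ 511·1893·1167·990·1157·2062·1916·613 ≡ 1570 (mod 2161)
1659^2 = 2752281 ≡ 1328
1659^4 ≡ 1328^2 = 1763584 ≡ 208
1659^8 ≡ 208^2 = 43264 ≡ 44
1659^16 ≡ 44^2 = 1936
1659^32 ≡ 1936^2 = 3748096 ≡ 922
1659^64 ≡ 922^2 = 850084 ≡ 811
1659^128 ≡ 811^2 = 657721 ≡ 777
1659^256 ≡ 777^2 = 603729 ≡ 810
1659^512 ≡ 810^2 = 656100 ≡ 1317
1659^1024 ≡ 1317^2 = 1734489 ≡ 1367
1420 = 1024 + 256 + 128 + 8 + 4, so 1659^1420 ≡ 1367·810·777·44·208 ≡ 704 (mod 2161)
1570·704 = 1105280 ≡ 1009 (mod 2161)
1009 ≡ 1009 (mod 2161), so the signature is genuine.

passes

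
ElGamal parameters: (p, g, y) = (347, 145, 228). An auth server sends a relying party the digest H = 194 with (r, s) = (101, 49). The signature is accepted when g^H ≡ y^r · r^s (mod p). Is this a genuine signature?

Left side g^H mod p:
145^194 mod 347 = 199
Right side y^r · r^s mod p:
228^101 mod 347 = 84
101^49 mod 347 = 305
84·305 = 25620 ≡ 289 (mod 347)
199 ≠ 289, so verification fails.

forged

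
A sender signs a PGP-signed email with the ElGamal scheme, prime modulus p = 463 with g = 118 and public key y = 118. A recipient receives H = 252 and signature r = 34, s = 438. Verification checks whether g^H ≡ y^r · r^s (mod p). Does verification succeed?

passes

Left side g^H mod p:
118^252 mod 463 = 1
Right side y^r · r^s mod p:
118^34 mod 463 = 412
34^438 mod 463 = 118
412·118 = 48616 ≡ 1 (mod 463)
1 ≡ 1 (mod 463), so the signature is genuine.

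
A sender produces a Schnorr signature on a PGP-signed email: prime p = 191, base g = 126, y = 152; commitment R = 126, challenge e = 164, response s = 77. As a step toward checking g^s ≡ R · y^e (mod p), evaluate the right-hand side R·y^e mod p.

152^2 = 23104 ≡ 184
152^4 ≡ 184^2 = 33856 ≡ 49
152^8 ≡ 49^2 = 2401 ≡ 109
152^16 ≡ 109^2 = 11881 ≡ 39
152^32 ≡ 39^2 = 1521 ≡ 184
152^64 ≡ 184^2 = 33856 ≡ 49
152^128 ≡ 49^2 = 2401 ≡ 109
164 = 128 + 32 + 4, so 152^164 ≡ 109·184·49 ≡ 49 (mod 191)
R · y^e ≡ 126·49 = 6174 ≡ 62 (mod 191)

62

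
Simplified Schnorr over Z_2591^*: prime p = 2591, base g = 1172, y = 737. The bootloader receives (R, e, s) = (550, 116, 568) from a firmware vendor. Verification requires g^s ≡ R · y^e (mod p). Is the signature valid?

invalid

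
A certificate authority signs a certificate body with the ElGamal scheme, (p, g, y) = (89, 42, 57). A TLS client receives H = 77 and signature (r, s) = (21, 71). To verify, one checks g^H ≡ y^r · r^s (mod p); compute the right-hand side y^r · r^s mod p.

57^2 = 3249 ≡ 45
57^4 ≡ 45^2 = 2025 ≡ 67
57^8 ≡ 67^2 = 4489 ≡ 39
57^16 ≡ 39^2 = 1521 ≡ 8
21 = 16 + 4 + 1, so 57^21 ≡ 8·67·57 ≡ 25 (mod 89)
21^2 = 441 ≡ 85
21^4 ≡ 85^2 = 7225 ≡ 16
21^8 ≡ 16^2 = 256 ≡ 78
21^16 ≡ 78^2 = 6084 ≡ 32
21^32 ≡ 32^2 = 1024 ≡ 45
21^64 ≡ 45^2 = 2025 ≡ 67
71 = 64 + 4 + 2 + 1, so 21^71 ≡ 67·16·85·21 ≡ 20 (mod 89)
y^r · r^s ≡ 25·20 = 500 ≡ 55 (mod 89)

55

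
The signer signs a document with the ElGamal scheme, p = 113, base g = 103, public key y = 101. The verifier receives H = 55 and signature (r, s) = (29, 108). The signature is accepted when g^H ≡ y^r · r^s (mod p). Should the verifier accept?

Left side g^H mod p:
103^2 = 10609 ≡ 100
103^4 ≡ 100^2 = 10000 ≡ 56
103^8 ≡ 56^2 = 3136 ≡ 85
103^16 ≡ 85^2 = 7225 ≡ 106
103^32 ≡ 106^2 = 11236 ≡ 49
55 = 32 + 16 + 4 + 2 + 1, so 103^55 ≡ 49·106·56·100·103 ≡ 34 (mod 113)
Right side y^r · r^s mod p:
101^2 = 10201 ≡ 31
101^4 ≡ 31^2 = 961 ≡ 57
101^8 ≡ 57^2 = 3249 ≡ 85
101^16 ≡ 85^2 = 7225 ≡ 106
29 = 16 + 8 + 4 + 1, so 101^29 ≡ 106·85·57·101 ≡ 67 (mod 113)
29^2 = 841 ≡ 50
29^4 ≡ 50^2 = 2500 ≡ 14
29^8 ≡ 14^2 = 196 ≡ 83
29^16 ≡ 83^2 = 6889 ≡ 109
29^32 ≡ 109^2 = 11881 ≡ 16
29^64 ≡ 16^2 = 256 ≡ 30
108 = 64 + 32 + 8 + 4, so 29^108 ≡ 30·16·83·14 ≡ 105 (mod 113)
67·105 = 7035 ≡ 29 (mod 113)
34 ≠ 29, so verification fails.

reject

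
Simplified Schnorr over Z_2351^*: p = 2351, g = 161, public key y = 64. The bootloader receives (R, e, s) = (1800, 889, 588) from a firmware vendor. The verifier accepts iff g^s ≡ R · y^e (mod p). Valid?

g^s mod p:
Squares mod 2351: 161^1≡161, 161^2≡60, 161^4≡1249, 161^8≡1288, 161^16≡1489, 161^32≡128, 161^64≡2278, 161^128≡627, 161^256≡512, 161^512≡1183
588 = 512 + 64 + 8 + 4, so 161^588 ≡ 1183·2278·1288·1249 ≡ 1767 (mod 2351)
R · y^e mod p:
Squares mod 2351: 64^1≡64, 64^2≡1745, 64^4≡480, 64^8≡2, 64^16≡4, 64^32≡16, 64^64≡256, 64^128≡2059, 64^256≡628, 64^512≡1767
889 = 512 + 256 + 64 + 32 + 16 + 8 + 1, so 64^889 ≡ 1767·628·256·16·4·2·64 ≡ 240 (mod 2351)
1800·240 = 432000 ≡ 1767 (mod 2351)
1767 ≡ 1767 (mod 2351); signature holds.

yes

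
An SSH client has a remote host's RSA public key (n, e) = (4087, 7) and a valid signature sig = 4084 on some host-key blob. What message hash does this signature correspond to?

1900

sig^2 ≡ 4084^2 = 16679056 ≡ 9
sig^4 ≡ 9^2 = 81
7 = 4 + 2 + 1, so sig^7 ≡ 81·9·4084 ≡ 1900 (mod 4087)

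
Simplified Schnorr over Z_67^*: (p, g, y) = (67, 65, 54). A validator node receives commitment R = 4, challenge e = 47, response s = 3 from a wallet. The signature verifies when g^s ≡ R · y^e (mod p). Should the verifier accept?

g^s mod p:
65^2 = 4225 ≡ 4
3 = 2 + 1, so 65^3 ≡ 4·65 ≡ 59 (mod 67)
R · y^e mod p:
54^2 = 2916 ≡ 35
54^4 ≡ 35^2 = 1225 ≡ 19
54^8 ≡ 19^2 = 361 ≡ 26
54^16 ≡ 26^2 = 676 ≡ 6
54^32 ≡ 6^2 = 36
47 = 32 + 8 + 4 + 2 + 1, so 54^47 ≡ 36·26·19·35·54 ≡ 4 (mod 67)
4·4 = 16 ≡ 16 (mod 67)
59 ≠ 16; the check fails.

reject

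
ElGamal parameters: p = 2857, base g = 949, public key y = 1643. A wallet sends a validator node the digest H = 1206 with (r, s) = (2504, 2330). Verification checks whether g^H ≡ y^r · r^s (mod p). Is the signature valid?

Left side g^H mod p:
949^2 = 900601 ≡ 646
949^4 ≡ 646^2 = 417316 ≡ 194
949^8 ≡ 194^2 = 37636 ≡ 495
949^16 ≡ 495^2 = 245025 ≡ 2180
949^32 ≡ 2180^2 = 4752400 ≡ 1209
949^64 ≡ 1209^2 = 1461681 ≡ 1754
949^128 ≡ 1754^2 = 3076516 ≡ 2384
949^256 ≡ 2384^2 = 5683456 ≡ 883
949^512 ≡ 883^2 = 779689 ≡ 2585
949^1024 ≡ 2585^2 = 6682225 ≡ 2559
1206 = 1024 + 128 + 32 + 16 + 4 + 2, so 949^1206 ≡ 2559·2384·1209·2180·194·646 ≡ 908 (mod 2857)
Right side y^r · r^s mod p:
1643^2 = 2699449 ≡ 2441
1643^4 ≡ 2441^2 = 5958481 ≡ 1636
1643^8 ≡ 1636^2 = 2676496 ≡ 2344
1643^16 ≡ 2344^2 = 5494336 ≡ 325
1643^32 ≡ 325^2 = 105625 ≡ 2773
1643^64 ≡ 2773^2 = 7689529 ≡ 1342
1643^128 ≡ 1342^2 = 1800964 ≡ 1054
1643^256 ≡ 1054^2 = 1110916 ≡ 2400
1643^512 ≡ 2400^2 = 5760000 ≡ 288
1643^1024 ≡ 288^2 = 82944 ≡ 91
1643^2048 ≡ 91^2 = 8281 ≡ 2567
2504 = 2048 + 256 + 128 + 64 + 8, so 1643^2504 ≡ 2567·2400·1054·1342·2344 ≡ 883 (mod 2857)
2504^2 = 6270016 ≡ 1758
2504^4 ≡ 1758^2 = 3090564 ≡ 2147
2504^8 ≡ 2147^2 = 4609609 ≡ 1268
2504^16 ≡ 1268^2 = 1607824 ≡ 2190
2504^32 ≡ 2190^2 = 4796100 ≡ 2054
2504^64 ≡ 2054^2 = 4218916 ≡ 1984
2504^128 ≡ 1984^2 = 3936256 ≡ 2167
2504^256 ≡ 2167^2 = 4695889 ≡ 1838
2504^512 ≡ 1838^2 = 3378244 ≡ 1270
2504^1024 ≡ 1270^2 = 1612900 ≡ 1552
2504^2048 ≡ 1552^2 = 2408704 ≡ 253
2330 = 2048 + 256 + 16 + 8 + 2, so 2504^2330 ≡ 253·1838·2190·1268·1758 ≡ 1800 (mod 2857)
883·1800 = 1589400 ≡ 908 (mod 2857)
908 ≡ 908 (mod 2857), so the signature is genuine.

valid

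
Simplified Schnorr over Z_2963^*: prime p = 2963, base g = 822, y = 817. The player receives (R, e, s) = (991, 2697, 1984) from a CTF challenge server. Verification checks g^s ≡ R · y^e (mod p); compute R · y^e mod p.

1259

817^2 = 667489 ≡ 814
817^4 ≡ 814^2 = 662596 ≡ 1847
817^8 ≡ 1847^2 = 3411409 ≡ 996
817^16 ≡ 996^2 = 992016 ≡ 2374
817^32 ≡ 2374^2 = 5635876 ≡ 250
817^64 ≡ 250^2 = 62500 ≡ 277
817^128 ≡ 277^2 = 76729 ≡ 2654
817^256 ≡ 2654^2 = 7043716 ≡ 665
817^512 ≡ 665^2 = 442225 ≡ 738
817^1024 ≡ 738^2 = 544644 ≡ 2415
817^2048 ≡ 2415^2 = 5832225 ≡ 1041
2697 = 2048 + 512 + 128 + 8 + 1, so 817^2697 ≡ 1041·738·2654·996·817 ≡ 674 (mod 2963)
R · y^e ≡ 991·674 = 667934 ≡ 1259 (mod 2963)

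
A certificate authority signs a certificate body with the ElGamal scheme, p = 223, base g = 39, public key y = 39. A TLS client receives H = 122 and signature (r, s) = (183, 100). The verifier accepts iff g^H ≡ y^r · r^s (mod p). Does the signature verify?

Left side g^H mod p:
Squares mod 223: 39^1≡39, 39^2≡183, 39^4≡39, 39^8≡183, 39^16≡39, 39^32≡183, 39^64≡39
122 = 64 + 32 + 16 + 8 + 2, so 39^122 ≡ 39·183·39·183·183 ≡ 183 (mod 223)
Right side y^r · r^s mod p:
Squares mod 223: 39^1≡39, 39^2≡183, 39^4≡39, 39^8≡183, 39^16≡39, 39^32≡183, 39^64≡39, 39^128≡183
183 = 128 + 32 + 16 + 4 + 2 + 1, so 39^183 ≡ 183·183·39·39·183·39 ≡ 1 (mod 223)
Squares mod 223: 183^1≡183, 183^2≡39, 183^4≡183, 183^8≡39, 183^16≡183, 183^32≡39, 183^64≡183
100 = 64 + 32 + 4, so 183^100 ≡ 183·39·183 ≡ 183 (mod 223)
1·183 = 183 ≡ 183 (mod 223)
183 ≡ 183 (mod 223), so the signature is genuine.

verifies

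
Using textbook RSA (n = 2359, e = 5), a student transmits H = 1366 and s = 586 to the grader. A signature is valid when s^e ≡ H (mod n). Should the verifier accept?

reject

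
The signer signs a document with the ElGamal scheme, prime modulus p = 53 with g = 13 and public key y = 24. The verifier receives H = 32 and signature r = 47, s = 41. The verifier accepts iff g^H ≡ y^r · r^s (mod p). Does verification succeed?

passes

Left side g^H mod p:
Squares mod 53: 13^1≡13, 13^2≡10, 13^4≡47, 13^8≡36, 13^16≡24, 13^32≡46
13^32 ≡ 46 (mod 53)
Right side y^r · r^s mod p:
Squares mod 53: 24^1≡24, 24^2≡46, 24^4≡49, 24^8≡16, 24^16≡44, 24^32≡28
47 = 32 + 8 + 4 + 2 + 1, so 24^47 ≡ 28·16·49·46·24 ≡ 16 (mod 53)
Squares mod 53: 47^1≡47, 47^2≡36, 47^4≡24, 47^8≡46, 47^16≡49, 47^32≡16
41 = 32 + 8 + 1, so 47^41 ≡ 16·46·47 ≡ 36 (mod 53)
16·36 = 576 ≡ 46 (mod 53)
46 ≡ 46 (mod 53), so the signature is genuine.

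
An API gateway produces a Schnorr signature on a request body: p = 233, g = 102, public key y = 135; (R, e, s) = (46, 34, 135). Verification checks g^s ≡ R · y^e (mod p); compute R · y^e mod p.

135^2 = 18225 ≡ 51
135^4 ≡ 51^2 = 2601 ≡ 38
135^8 ≡ 38^2 = 1444 ≡ 46
135^16 ≡ 46^2 = 2116 ≡ 19
135^32 ≡ 19^2 = 361 ≡ 128
34 = 32 + 2, so 135^34 ≡ 128·51 ≡ 4 (mod 233)
R · y^e ≡ 46·4 = 184 ≡ 184 (mod 233)

184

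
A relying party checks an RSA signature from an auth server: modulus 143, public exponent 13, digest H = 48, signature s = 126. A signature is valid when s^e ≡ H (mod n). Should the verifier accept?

s^2 ≡ 126^2 = 15876 ≡ 3
s^4 ≡ 3^2 = 9
s^8 ≡ 9^2 = 81
13 = 8 + 4 + 1, so s^13 ≡ 81·9·126 ≡ 48 (mod 143)
Since 48 equals the digest 48, verification succeeds.

accept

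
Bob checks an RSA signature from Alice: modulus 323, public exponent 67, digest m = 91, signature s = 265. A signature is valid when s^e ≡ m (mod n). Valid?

s^67 mod 323 = 303
s^67 mod 323 = 303, but m = 91.

no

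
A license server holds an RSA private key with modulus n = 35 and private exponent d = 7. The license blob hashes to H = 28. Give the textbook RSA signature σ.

7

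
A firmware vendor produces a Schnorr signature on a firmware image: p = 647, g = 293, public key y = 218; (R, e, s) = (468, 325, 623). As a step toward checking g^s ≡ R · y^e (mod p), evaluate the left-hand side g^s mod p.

Squares mod 647: 293^1≡293, 293^2≡445, 293^4≡43, 293^8≡555, 293^16≡53, 293^32≡221, 293^64≡316, 293^128≡218, 293^256≡293, 293^512≡445
623 = 512 + 64 + 32 + 8 + 4 + 2 + 1, so 293^623 ≡ 445·316·221·555·43·445·293 ≡ 607 (mod 647)

607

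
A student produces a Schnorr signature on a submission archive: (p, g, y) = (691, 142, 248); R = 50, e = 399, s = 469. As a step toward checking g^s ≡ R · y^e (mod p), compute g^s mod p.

142^469 mod 691 = 539

539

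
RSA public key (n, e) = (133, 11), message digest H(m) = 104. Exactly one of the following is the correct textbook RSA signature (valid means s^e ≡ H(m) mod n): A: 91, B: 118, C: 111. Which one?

C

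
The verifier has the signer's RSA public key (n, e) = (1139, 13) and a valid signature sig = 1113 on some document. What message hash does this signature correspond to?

247

sig^2 ≡ 1113^2 = 1238769 ≡ 676
sig^4 ≡ 676^2 = 456976 ≡ 237
sig^8 ≡ 237^2 = 56169 ≡ 358
13 = 8 + 4 + 1, so sig^13 ≡ 358·237·1113 ≡ 247 (mod 1139)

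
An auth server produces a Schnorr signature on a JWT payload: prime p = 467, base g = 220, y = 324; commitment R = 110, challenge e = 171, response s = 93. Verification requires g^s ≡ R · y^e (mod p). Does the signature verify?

does not verify

g^s mod p:
220^2 = 48400 ≡ 299
220^4 ≡ 299^2 = 89401 ≡ 204
220^8 ≡ 204^2 = 41616 ≡ 53
220^16 ≡ 53^2 = 2809 ≡ 7
220^32 ≡ 7^2 = 49
220^64 ≡ 49^2 = 2401 ≡ 66
93 = 64 + 16 + 8 + 4 + 1, so 220^93 ≡ 66·7·53·204·220 ≡ 356 (mod 467)
R · y^e mod p:
324^2 = 104976 ≡ 368
324^4 ≡ 368^2 = 135424 ≡ 461
324^8 ≡ 461^2 = 212521 ≡ 36
324^16 ≡ 36^2 = 1296 ≡ 362
324^32 ≡ 362^2 = 131044 ≡ 284
324^64 ≡ 284^2 = 80656 ≡ 332
324^128 ≡ 332^2 = 110224 ≡ 12
171 = 128 + 32 + 8 + 2 + 1, so 324^171 ≡ 12·284·36·368·324 ≡ 63 (mod 467)
110·63 = 6930 ≡ 392 (mod 467)
356 ≠ 392; the check fails.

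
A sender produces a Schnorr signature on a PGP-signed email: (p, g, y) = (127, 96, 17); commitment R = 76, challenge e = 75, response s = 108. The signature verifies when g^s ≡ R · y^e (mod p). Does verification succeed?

g^s mod p:
Squares mod 127: 96^1≡96, 96^2≡72, 96^4≡104, 96^8≡21, 96^16≡60, 96^32≡44, 96^64≡31
108 = 64 + 32 + 8 + 4, so 96^108 ≡ 31·44·21·104 ≡ 64 (mod 127)
R · y^e mod p:
Squares mod 127: 17^1≡17, 17^2≡35, 17^4≡82, 17^8≡120, 17^16≡49, 17^32≡115, 17^64≡17
75 = 64 + 8 + 2 + 1, so 17^75 ≡ 17·120·35·17 ≡ 61 (mod 127)
76·61 = 4636 ≡ 64 (mod 127)
64 ≡ 64 (mod 127); signature holds.

passes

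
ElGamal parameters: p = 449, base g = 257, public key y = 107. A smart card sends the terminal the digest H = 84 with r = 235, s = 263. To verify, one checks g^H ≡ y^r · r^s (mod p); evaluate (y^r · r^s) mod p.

220

107^2 = 11449 ≡ 224
107^4 ≡ 224^2 = 50176 ≡ 337
107^8 ≡ 337^2 = 113569 ≡ 421
107^16 ≡ 421^2 = 177241 ≡ 335
107^32 ≡ 335^2 = 112225 ≡ 424
107^64 ≡ 424^2 = 179776 ≡ 176
107^128 ≡ 176^2 = 30976 ≡ 444
235 = 128 + 64 + 32 + 8 + 2 + 1, so 107^235 ≡ 444·176·424·421·224·107 ≡ 298 (mod 449)
235^2 = 55225 ≡ 447
235^4 ≡ 447^2 = 199809 ≡ 4
235^8 ≡ 4^2 = 16
235^16 ≡ 16^2 = 256
235^32 ≡ 256^2 = 65536 ≡ 431
235^64 ≡ 431^2 = 185761 ≡ 324
235^128 ≡ 324^2 = 104976 ≡ 359
235^256 ≡ 359^2 = 128881 ≡ 18
263 = 256 + 4 + 2 + 1, so 235^263 ≡ 18·4·447·235 ≡ 284 (mod 449)
y^r · r^s ≡ 298·284 = 84632 ≡ 220 (mod 449)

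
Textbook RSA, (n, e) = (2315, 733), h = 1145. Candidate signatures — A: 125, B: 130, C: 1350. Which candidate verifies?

A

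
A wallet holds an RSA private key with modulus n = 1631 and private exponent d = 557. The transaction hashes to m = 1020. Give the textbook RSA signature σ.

1494

m^2 ≡ 1020^2 = 1040400 ≡ 1453
m^4 ≡ 1453^2 = 2111209 ≡ 695
m^8 ≡ 695^2 = 483025 ≡ 249
m^16 ≡ 249^2 = 62001 ≡ 23
m^32 ≡ 23^2 = 529
m^64 ≡ 529^2 = 279841 ≡ 940
m^128 ≡ 940^2 = 883600 ≡ 1229
m^256 ≡ 1229^2 = 1510441 ≡ 135
m^512 ≡ 135^2 = 18225 ≡ 284
557 = 512 + 32 + 8 + 4 + 1, so m^557 ≡ 284·529·249·695·1020 ≡ 1494 (mod 1631)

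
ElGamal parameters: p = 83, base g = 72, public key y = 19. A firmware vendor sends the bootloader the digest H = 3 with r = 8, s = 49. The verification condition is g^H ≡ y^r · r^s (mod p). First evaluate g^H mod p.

72^2 = 5184 ≡ 38
3 = 2 + 1, so 72^3 ≡ 38·72 ≡ 80 (mod 83)

80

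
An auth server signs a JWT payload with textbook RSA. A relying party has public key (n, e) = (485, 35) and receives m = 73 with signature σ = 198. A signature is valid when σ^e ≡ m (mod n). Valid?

Squares mod 485: σ^1≡198, σ^2≡404, σ^4≡256, σ^8≡61, σ^16≡326, σ^32≡61
35 = 32 + 2 + 1, so σ^35 ≡ 61·404·198 ≡ 412 (mod 485)
The recovered value 412 does not match the digest 73.

no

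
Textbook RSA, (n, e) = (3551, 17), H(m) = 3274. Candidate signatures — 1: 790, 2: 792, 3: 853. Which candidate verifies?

1

Candidate 1: 790^17 mod 3551 = 3274
  → matches H(m) = 3274
Candidate 2: 792^17 mod 3551 = 485
Candidate 3: 853^17 mod 3551 = 2874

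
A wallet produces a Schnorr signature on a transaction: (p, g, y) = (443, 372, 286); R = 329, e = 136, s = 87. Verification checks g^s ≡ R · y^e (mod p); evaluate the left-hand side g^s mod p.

440

Squares mod 443: 372^1≡372, 372^2≡168, 372^4≡315, 372^8≡436, 372^16≡49, 372^32≡186, 372^64≡42
87 = 64 + 16 + 4 + 2 + 1, so 372^87 ≡ 42·49·315·168·372 ≡ 440 (mod 443)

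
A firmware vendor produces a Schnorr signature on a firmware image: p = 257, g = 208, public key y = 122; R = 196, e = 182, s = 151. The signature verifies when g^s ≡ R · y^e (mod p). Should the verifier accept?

reject

g^s mod p:
Squares mod 257: 208^1≡208, 208^2≡88, 208^4≡34, 208^8≡128, 208^16≡193, 208^32≡241, 208^64≡256, 208^128≡1
151 = 128 + 16 + 4 + 2 + 1, so 208^151 ≡ 1·193·34·88·208 ≡ 99 (mod 257)
R · y^e mod p:
Squares mod 257: 122^1≡122, 122^2≡235, 122^4≡227, 122^8≡129, 122^16≡193, 122^32≡241, 122^64≡256, 122^128≡1
182 = 128 + 32 + 16 + 4 + 2, so 122^182 ≡ 1·241·193·227·235 ≡ 187 (mod 257)
196·187 = 36652 ≡ 158 (mod 257)
99 ≠ 158; the check fails.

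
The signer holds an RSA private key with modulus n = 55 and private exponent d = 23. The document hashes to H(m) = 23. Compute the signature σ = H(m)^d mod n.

12

(H(m))^2 ≡ 23^2 = 529 ≡ 34
(H(m))^4 ≡ 34^2 = 1156 ≡ 1
(H(m))^8 ≡ 1^2 = 1
(H(m))^16 ≡ 1^2 = 1
23 = 16 + 4 + 2 + 1, so (H(m))^23 ≡ 1·1·34·23 ≡ 12 (mod 55)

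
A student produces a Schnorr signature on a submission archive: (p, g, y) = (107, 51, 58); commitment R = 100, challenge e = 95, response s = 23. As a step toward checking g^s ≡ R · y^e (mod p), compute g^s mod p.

80

Squares mod 107: 51^1≡51, 51^2≡33, 51^4≡19, 51^8≡40, 51^16≡102
23 = 16 + 4 + 2 + 1, so 51^23 ≡ 102·19·33·51 ≡ 80 (mod 107)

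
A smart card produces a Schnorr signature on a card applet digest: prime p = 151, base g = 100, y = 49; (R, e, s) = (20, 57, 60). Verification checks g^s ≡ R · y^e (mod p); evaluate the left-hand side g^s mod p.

100^2 = 10000 ≡ 34
100^4 ≡ 34^2 = 1156 ≡ 99
100^8 ≡ 99^2 = 9801 ≡ 137
100^16 ≡ 137^2 = 18769 ≡ 45
100^32 ≡ 45^2 = 2025 ≡ 62
60 = 32 + 16 + 8 + 4, so 100^60 ≡ 62·45·137·99 ≡ 19 (mod 151)

19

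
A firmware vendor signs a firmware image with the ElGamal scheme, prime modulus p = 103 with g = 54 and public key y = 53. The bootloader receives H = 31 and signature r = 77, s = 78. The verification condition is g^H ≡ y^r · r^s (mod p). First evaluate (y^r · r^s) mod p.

101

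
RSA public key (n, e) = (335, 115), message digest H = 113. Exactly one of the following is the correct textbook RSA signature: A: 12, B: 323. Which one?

A

Candidate A: 12^115 mod 335 = 113
  → matches H = 113
Candidate B: 323^115 mod 335 = 222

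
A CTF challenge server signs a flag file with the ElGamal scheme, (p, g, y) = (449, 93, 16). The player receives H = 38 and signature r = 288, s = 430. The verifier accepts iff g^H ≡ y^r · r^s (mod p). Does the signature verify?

Left side g^H mod p:
93^2 = 8649 ≡ 118
93^4 ≡ 118^2 = 13924 ≡ 5
93^8 ≡ 5^2 = 25
93^16 ≡ 25^2 = 625 ≡ 176
93^32 ≡ 176^2 = 30976 ≡ 444
38 = 32 + 4 + 2, so 93^38 ≡ 444·5·118 ≡ 193 (mod 449)
Right side y^r · r^s mod p:
16^2 = 256
16^4 ≡ 256^2 = 65536 ≡ 431
16^8 ≡ 431^2 = 185761 ≡ 324
16^16 ≡ 324^2 = 104976 ≡ 359
16^32 ≡ 359^2 = 128881 ≡ 18
16^64 ≡ 18^2 = 324
16^128 ≡ 324^2 = 104976 ≡ 359
16^256 ≡ 359^2 = 128881 ≡ 18
288 = 256 + 32, so 16^288 ≡ 18·18 ≡ 324 (mod 449)
288^2 = 82944 ≡ 328
288^4 ≡ 328^2 = 107584 ≡ 273
288^8 ≡ 273^2 = 74529 ≡ 444
288^16 ≡ 444^2 = 197136 ≡ 25
288^32 ≡ 25^2 = 625 ≡ 176
288^64 ≡ 176^2 = 30976 ≡ 444
288^128 ≡ 444^2 = 197136 ≡ 25
288^256 ≡ 25^2 = 625 ≡ 176
430 = 256 + 128 + 32 + 8 + 4 + 2, so 288^430 ≡ 176·25·176·444·273·328 ≡ 293 (mod 449)
324·293 = 94932 ≡ 193 (mod 449)
193 ≡ 193 (mod 449), so the signature is genuine.

verifies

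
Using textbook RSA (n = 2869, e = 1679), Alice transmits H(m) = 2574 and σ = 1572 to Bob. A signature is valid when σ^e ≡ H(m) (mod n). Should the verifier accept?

reject

σ^2 ≡ 1572^2 = 2471184 ≡ 975
σ^4 ≡ 975^2 = 950625 ≡ 986
σ^8 ≡ 986^2 = 972196 ≡ 2474
σ^16 ≡ 2474^2 = 6120676 ≡ 1099
σ^32 ≡ 1099^2 = 1207801 ≡ 2821
σ^64 ≡ 2821^2 = 7958041 ≡ 2304
σ^128 ≡ 2304^2 = 5308416 ≡ 766
σ^256 ≡ 766^2 = 586756 ≡ 1480
σ^512 ≡ 1480^2 = 2190400 ≡ 1353
σ^1024 ≡ 1353^2 = 1830609 ≡ 187
1679 = 1024 + 512 + 128 + 8 + 4 + 2 + 1, so σ^1679 ≡ 187·1353·766·2474·986·975·1572 ≡ 295 (mod 2869)
σ^1679 mod 2869 = 295, but H(m) = 2574.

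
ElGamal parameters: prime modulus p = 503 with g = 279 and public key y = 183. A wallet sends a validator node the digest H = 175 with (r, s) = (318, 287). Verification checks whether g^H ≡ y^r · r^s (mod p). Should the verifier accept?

Left side g^H mod p:
279^175 mod 503 = 204
Right side y^r · r^s mod p:
183^318 mod 503 = 33
318^287 mod 503 = 372
33·372 = 12276 ≡ 204 (mod 503)
204 ≡ 204 (mod 503), so the signature is genuine.

accept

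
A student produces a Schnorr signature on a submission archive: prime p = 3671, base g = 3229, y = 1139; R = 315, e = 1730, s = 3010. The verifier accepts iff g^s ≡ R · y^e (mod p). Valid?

yes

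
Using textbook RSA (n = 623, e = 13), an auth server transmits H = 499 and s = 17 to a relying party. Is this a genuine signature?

s^2 ≡ 17^2 = 289
s^4 ≡ 289^2 = 83521 ≡ 39
s^8 ≡ 39^2 = 1521 ≡ 275
13 = 8 + 4 + 1, so s^13 ≡ 275·39·17 ≡ 409 (mod 623)
409 ≠ 499, so verification fails.

forged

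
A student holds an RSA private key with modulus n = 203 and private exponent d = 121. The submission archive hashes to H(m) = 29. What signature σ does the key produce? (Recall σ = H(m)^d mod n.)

29

(H(m))^2 ≡ 29^2 = 841 ≡ 29
(H(m))^4 ≡ 29^2 = 841 ≡ 29
(H(m))^8 ≡ 29^2 = 841 ≡ 29
(H(m))^16 ≡ 29^2 = 841 ≡ 29
(H(m))^32 ≡ 29^2 = 841 ≡ 29
(H(m))^64 ≡ 29^2 = 841 ≡ 29
121 = 64 + 32 + 16 + 8 + 1, so (H(m))^121 ≡ 29·29·29·29·29 ≡ 29 (mod 203)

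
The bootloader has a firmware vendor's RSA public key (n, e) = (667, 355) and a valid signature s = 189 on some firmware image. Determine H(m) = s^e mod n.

309

s^355 mod 667 = 309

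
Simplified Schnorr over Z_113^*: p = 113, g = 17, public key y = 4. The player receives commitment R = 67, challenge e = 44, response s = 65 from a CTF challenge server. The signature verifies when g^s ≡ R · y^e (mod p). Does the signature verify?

g^s mod p:
17^2 = 289 ≡ 63
17^4 ≡ 63^2 = 3969 ≡ 14
17^8 ≡ 14^2 = 196 ≡ 83
17^16 ≡ 83^2 = 6889 ≡ 109
17^32 ≡ 109^2 = 11881 ≡ 16
17^64 ≡ 16^2 = 256 ≡ 30
65 = 64 + 1, so 17^65 ≡ 30·17 ≡ 58 (mod 113)
R · y^e mod p:
4^2 = 16
4^4 ≡ 16^2 = 256 ≡ 30
4^8 ≡ 30^2 = 900 ≡ 109
4^16 ≡ 109^2 = 11881 ≡ 16
4^32 ≡ 16^2 = 256 ≡ 30
44 = 32 + 8 + 4, so 4^44 ≡ 30·109·30 ≡ 16 (mod 113)
67·16 = 1072 ≡ 55 (mod 113)
58 ≠ 55; the check fails.

does not verify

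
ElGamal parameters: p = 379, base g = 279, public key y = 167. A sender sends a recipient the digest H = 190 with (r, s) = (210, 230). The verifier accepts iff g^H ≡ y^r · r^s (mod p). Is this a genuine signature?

Left side g^H mod p:
279^2 = 77841 ≡ 146
279^4 ≡ 146^2 = 21316 ≡ 92
279^8 ≡ 92^2 = 8464 ≡ 126
279^16 ≡ 126^2 = 15876 ≡ 337
279^32 ≡ 337^2 = 113569 ≡ 248
279^64 ≡ 248^2 = 61504 ≡ 106
279^128 ≡ 106^2 = 11236 ≡ 245
190 = 128 + 32 + 16 + 8 + 4 + 2, so 279^190 ≡ 245·248·337·126·92·146 ≡ 100 (mod 379)
Right side y^r · r^s mod p:
167^2 = 27889 ≡ 222
167^4 ≡ 222^2 = 49284 ≡ 14
167^8 ≡ 14^2 = 196
167^16 ≡ 196^2 = 38416 ≡ 137
167^32 ≡ 137^2 = 18769 ≡ 198
167^64 ≡ 198^2 = 39204 ≡ 167
167^128 ≡ 167^2 = 27889 ≡ 222
210 = 128 + 64 + 16 + 2, so 167^210 ≡ 222·167·137·222 ≡ 51 (mod 379)
210^2 = 44100 ≡ 136
210^4 ≡ 136^2 = 18496 ≡ 304
210^8 ≡ 304^2 = 92416 ≡ 319
210^16 ≡ 319^2 = 101761 ≡ 189
210^32 ≡ 189^2 = 35721 ≡ 95
210^64 ≡ 95^2 = 9025 ≡ 308
210^128 ≡ 308^2 = 94864 ≡ 114
230 = 128 + 64 + 32 + 4 + 2, so 210^230 ≡ 114·308·95·304·136 ≡ 118 (mod 379)
51·118 = 6018 ≡ 333 (mod 379)
100 ≠ 333, so verification fails.

forged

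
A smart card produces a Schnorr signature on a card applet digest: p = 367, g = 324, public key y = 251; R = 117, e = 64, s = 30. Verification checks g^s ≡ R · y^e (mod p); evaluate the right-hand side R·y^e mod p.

251^2 = 63001 ≡ 244
251^4 ≡ 244^2 = 59536 ≡ 82
251^8 ≡ 82^2 = 6724 ≡ 118
251^16 ≡ 118^2 = 13924 ≡ 345
251^32 ≡ 345^2 = 119025 ≡ 117
251^64 ≡ 117^2 = 13689 ≡ 110
R · y^e ≡ 117·110 = 12870 ≡ 25 (mod 367)

25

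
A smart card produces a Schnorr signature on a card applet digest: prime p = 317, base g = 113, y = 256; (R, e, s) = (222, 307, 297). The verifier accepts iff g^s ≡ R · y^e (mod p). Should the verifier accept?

reject

g^s mod p:
Squares mod 317: 113^1≡113, 113^2≡89, 113^4≡313, 113^8≡16, 113^16≡256, 113^32≡234, 113^64≡232, 113^128≡251, 113^256≡235
297 = 256 + 32 + 8 + 1, so 113^297 ≡ 235·234·16·113 ≡ 259 (mod 317)
R · y^e mod p:
Squares mod 317: 256^1≡256, 256^2≡234, 256^4≡232, 256^8≡251, 256^16≡235, 256^32≡67, 256^64≡51, 256^128≡65, 256^256≡104
307 = 256 + 32 + 16 + 2 + 1, so 256^307 ≡ 104·67·235·234·256 ≡ 10 (mod 317)
222·10 = 2220 ≡ 1 (mod 317)
259 ≠ 1; the check fails.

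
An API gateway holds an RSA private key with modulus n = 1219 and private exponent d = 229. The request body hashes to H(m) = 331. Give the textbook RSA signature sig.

301

(H(m))^2 ≡ 331^2 = 109561 ≡ 1070
(H(m))^4 ≡ 1070^2 = 1144900 ≡ 259
(H(m))^8 ≡ 259^2 = 67081 ≡ 36
(H(m))^16 ≡ 36^2 = 1296 ≡ 77
(H(m))^32 ≡ 77^2 = 5929 ≡ 1053
(H(m))^64 ≡ 1053^2 = 1108809 ≡ 738
(H(m))^128 ≡ 738^2 = 544644 ≡ 970
229 = 128 + 64 + 32 + 4 + 1, so (H(m))^229 ≡ 970·738·1053·259·331 ≡ 301 (mod 1219)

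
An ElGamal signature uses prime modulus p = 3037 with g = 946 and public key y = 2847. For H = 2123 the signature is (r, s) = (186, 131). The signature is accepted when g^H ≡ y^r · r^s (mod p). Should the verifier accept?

Left side g^H mod p:
946^2 = 894916 ≡ 2038
946^4 ≡ 2038^2 = 4153444 ≡ 1865
946^8 ≡ 1865^2 = 3478225 ≡ 860
946^16 ≡ 860^2 = 739600 ≡ 1609
946^32 ≡ 1609^2 = 2588881 ≡ 1357
946^64 ≡ 1357^2 = 1841449 ≡ 1027
946^128 ≡ 1027^2 = 1054729 ≡ 890
946^256 ≡ 890^2 = 792100 ≡ 2480
946^512 ≡ 2480^2 = 6150400 ≡ 475
946^1024 ≡ 475^2 = 225625 ≡ 887
946^2048 ≡ 887^2 = 786769 ≡ 186
2123 = 2048 + 64 + 8 + 2 + 1, so 946^2123 ≡ 186·1027·860·2038·946 ≡ 2886 (mod 3037)
Right side y^r · r^s mod p:
2847^2 = 8105409 ≡ 2693
2847^4 ≡ 2693^2 = 7252249 ≡ 2930
2847^8 ≡ 2930^2 = 8584900 ≡ 2338
2847^16 ≡ 2338^2 = 5466244 ≡ 2681
2847^32 ≡ 2681^2 = 7187761 ≡ 2219
2847^64 ≡ 2219^2 = 4923961 ≡ 984
2847^128 ≡ 984^2 = 968256 ≡ 2490
186 = 128 + 32 + 16 + 8 + 2, so 2847^186 ≡ 2490·2219·2681·2338·2693 ≡ 2693 (mod 3037)
186^2 = 34596 ≡ 1189
186^4 ≡ 1189^2 = 1413721 ≡ 1516
186^8 ≡ 1516^2 = 2298256 ≡ 2284
186^16 ≡ 2284^2 = 5216656 ≡ 2127
186^32 ≡ 2127^2 = 4524129 ≡ 2036
186^64 ≡ 2036^2 = 4145296 ≡ 2828
186^128 ≡ 2828^2 = 7997584 ≡ 1163
131 = 128 + 2 + 1, so 186^131 ≡ 1163·1189·186 ≡ 1609 (mod 3037)
2693·1609 = 4333037 ≡ 2275 (mod 3037)
2886 ≠ 2275, so verification fails.

reject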